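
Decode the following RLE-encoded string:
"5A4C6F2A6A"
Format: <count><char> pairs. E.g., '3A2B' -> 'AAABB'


Expanding each <count><char> pair:
  5A -> 'AAAAA'
  4C -> 'CCCC'
  6F -> 'FFFFFF'
  2A -> 'AA'
  6A -> 'AAAAAA'

Decoded = AAAAACCCCFFFFFFAAAAAAAA


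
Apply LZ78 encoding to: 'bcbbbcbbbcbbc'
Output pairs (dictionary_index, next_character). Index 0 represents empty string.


LZ78 encoding steps:
Dictionary: {0: ''}
Step 1: w='' (idx 0), next='b' -> output (0, 'b'), add 'b' as idx 1
Step 2: w='' (idx 0), next='c' -> output (0, 'c'), add 'c' as idx 2
Step 3: w='b' (idx 1), next='b' -> output (1, 'b'), add 'bb' as idx 3
Step 4: w='b' (idx 1), next='c' -> output (1, 'c'), add 'bc' as idx 4
Step 5: w='bb' (idx 3), next='b' -> output (3, 'b'), add 'bbb' as idx 5
Step 6: w='c' (idx 2), next='b' -> output (2, 'b'), add 'cb' as idx 6
Step 7: w='bc' (idx 4), end of input -> output (4, '')


Encoded: [(0, 'b'), (0, 'c'), (1, 'b'), (1, 'c'), (3, 'b'), (2, 'b'), (4, '')]


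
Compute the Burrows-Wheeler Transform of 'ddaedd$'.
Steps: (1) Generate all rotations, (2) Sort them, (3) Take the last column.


Rotations (sorted):
  0: $ddaedd -> last char: d
  1: aedd$dd -> last char: d
  2: d$ddaed -> last char: d
  3: daedd$d -> last char: d
  4: dd$ddae -> last char: e
  5: ddaedd$ -> last char: $
  6: edd$dda -> last char: a


BWT = dddde$a


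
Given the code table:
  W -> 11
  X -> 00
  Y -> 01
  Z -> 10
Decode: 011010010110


Decoding:
01 -> Y
10 -> Z
10 -> Z
01 -> Y
01 -> Y
10 -> Z


Result: YZZYYZ


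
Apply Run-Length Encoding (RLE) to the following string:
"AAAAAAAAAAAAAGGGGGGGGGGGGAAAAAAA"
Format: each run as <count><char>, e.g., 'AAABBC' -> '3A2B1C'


Scanning runs left to right:
  i=0: run of 'A' x 13 -> '13A'
  i=13: run of 'G' x 12 -> '12G'
  i=25: run of 'A' x 7 -> '7A'

RLE = 13A12G7A


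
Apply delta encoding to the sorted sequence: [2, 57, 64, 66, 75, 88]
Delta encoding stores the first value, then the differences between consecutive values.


First value: 2
Deltas:
  57 - 2 = 55
  64 - 57 = 7
  66 - 64 = 2
  75 - 66 = 9
  88 - 75 = 13


Delta encoded: [2, 55, 7, 2, 9, 13]


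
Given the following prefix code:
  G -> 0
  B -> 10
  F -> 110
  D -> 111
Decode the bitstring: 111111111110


Decoding step by step:
Bits 111 -> D
Bits 111 -> D
Bits 111 -> D
Bits 110 -> F


Decoded message: DDDF


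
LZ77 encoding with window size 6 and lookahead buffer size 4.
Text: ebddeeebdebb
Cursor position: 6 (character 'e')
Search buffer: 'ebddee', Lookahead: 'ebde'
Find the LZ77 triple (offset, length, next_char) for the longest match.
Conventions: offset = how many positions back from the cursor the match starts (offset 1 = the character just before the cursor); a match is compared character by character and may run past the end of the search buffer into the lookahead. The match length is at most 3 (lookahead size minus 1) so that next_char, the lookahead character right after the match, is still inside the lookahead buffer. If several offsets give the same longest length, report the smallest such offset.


Try each offset into the search buffer:
  offset=1 (pos 5, char 'e'): match length 1
  offset=2 (pos 4, char 'e'): match length 1
  offset=3 (pos 3, char 'd'): match length 0
  offset=4 (pos 2, char 'd'): match length 0
  offset=5 (pos 1, char 'b'): match length 0
  offset=6 (pos 0, char 'e'): match length 3
Longest match has length 3 at offset 6.
next_char = character at position 6 + 3 = 9 -> 'e'

Best match: offset=6, length=3 (matching 'ebd' starting at position 0)
LZ77 triple: (6, 3, 'e')


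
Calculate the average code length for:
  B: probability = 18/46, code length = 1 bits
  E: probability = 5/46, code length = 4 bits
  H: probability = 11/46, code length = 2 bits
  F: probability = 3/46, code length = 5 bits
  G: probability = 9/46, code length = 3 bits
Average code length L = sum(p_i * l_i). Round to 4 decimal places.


Weighted contributions p_i * l_i:
  B: (18/46) * 1 = 18/46
  E: (5/46) * 4 = 20/46
  H: (11/46) * 2 = 22/46
  F: (3/46) * 5 = 15/46
  G: (9/46) * 3 = 27/46
Sum = (18 + 20 + 22 + 15 + 27)/46 = 102/46

L = 102/46 = 2.2174 bits/symbol


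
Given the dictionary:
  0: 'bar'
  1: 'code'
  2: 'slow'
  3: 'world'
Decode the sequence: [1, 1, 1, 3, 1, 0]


Look up each index in the dictionary:
  1 -> 'code'
  1 -> 'code'
  1 -> 'code'
  3 -> 'world'
  1 -> 'code'
  0 -> 'bar'

Decoded: "code code code world code bar"


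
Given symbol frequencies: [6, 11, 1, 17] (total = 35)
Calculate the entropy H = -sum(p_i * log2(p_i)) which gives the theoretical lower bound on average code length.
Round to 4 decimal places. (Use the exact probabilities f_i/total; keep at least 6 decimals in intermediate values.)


Per-symbol terms -p_i * log2(p_i) with p_i = f_i/35:
  p = 6/35 = 0.171429: log2(p) = -2.544321, -p*log2(p) = 0.436169
  p = 11/35 = 0.314286: log2(p) = -1.669851, -p*log2(p) = 0.524810
  p = 1/35 = 0.028571: log2(p) = -5.129283, -p*log2(p) = 0.146551
  p = 17/35 = 0.485714: log2(p) = -1.041820, -p*log2(p) = 0.506027
H = 0.436169 + 0.524810 + 0.146551 + 0.506027 = 1.613557

H = 1.6136 bits/symbol


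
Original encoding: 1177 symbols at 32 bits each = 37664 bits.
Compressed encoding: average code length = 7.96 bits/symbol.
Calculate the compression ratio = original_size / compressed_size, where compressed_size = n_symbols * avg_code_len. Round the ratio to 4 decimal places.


original_size = n_symbols * orig_bits = 1177 * 32 = 37664 bits
compressed_size = n_symbols * avg_code_len = 1177 * 7.96 = 9368.92 bits
ratio = original_size / compressed_size = 37664 / 9368.92 = 4.0201

Compression ratio = 4.0201


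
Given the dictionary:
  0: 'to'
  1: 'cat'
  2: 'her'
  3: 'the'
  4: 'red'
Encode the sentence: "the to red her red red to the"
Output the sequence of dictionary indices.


Look up each word in the dictionary:
  'the' -> 3
  'to' -> 0
  'red' -> 4
  'her' -> 2
  'red' -> 4
  'red' -> 4
  'to' -> 0
  'the' -> 3

Encoded: [3, 0, 4, 2, 4, 4, 0, 3]


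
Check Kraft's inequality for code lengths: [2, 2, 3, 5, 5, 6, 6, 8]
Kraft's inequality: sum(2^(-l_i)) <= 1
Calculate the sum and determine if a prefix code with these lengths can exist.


Sum = 2^(-2) + 2^(-2) + 2^(-3) + 2^(-5) + 2^(-5) + 2^(-6) + 2^(-6) + 2^(-8)
    = 0.25 + 0.25 + 0.125 + 0.03125 + 0.03125 + 0.015625 + 0.015625 + 0.00390625
    = 185/256 = 0.72265625
Since 0.72265625 <= 1, Kraft's inequality IS satisfied.
A prefix code with these lengths CAN exist.

Kraft sum = 0.72265625. Satisfied.


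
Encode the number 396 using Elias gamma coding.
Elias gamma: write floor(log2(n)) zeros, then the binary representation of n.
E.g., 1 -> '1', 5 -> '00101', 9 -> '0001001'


num_bits = floor(log2(396)) + 1 = 9
leading_zeros = num_bits - 1 = 8
binary(396) = 110001100

Elias gamma(396) = '00000000' + '110001100' = 00000000110001100 (17 bits)


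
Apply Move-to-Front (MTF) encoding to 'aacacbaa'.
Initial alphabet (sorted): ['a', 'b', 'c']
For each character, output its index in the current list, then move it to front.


MTF encoding:
'a': index 0 in ['a', 'b', 'c'] -> ['a', 'b', 'c']
'a': index 0 in ['a', 'b', 'c'] -> ['a', 'b', 'c']
'c': index 2 in ['a', 'b', 'c'] -> ['c', 'a', 'b']
'a': index 1 in ['c', 'a', 'b'] -> ['a', 'c', 'b']
'c': index 1 in ['a', 'c', 'b'] -> ['c', 'a', 'b']
'b': index 2 in ['c', 'a', 'b'] -> ['b', 'c', 'a']
'a': index 2 in ['b', 'c', 'a'] -> ['a', 'b', 'c']
'a': index 0 in ['a', 'b', 'c'] -> ['a', 'b', 'c']


Output: [0, 0, 2, 1, 1, 2, 2, 0]


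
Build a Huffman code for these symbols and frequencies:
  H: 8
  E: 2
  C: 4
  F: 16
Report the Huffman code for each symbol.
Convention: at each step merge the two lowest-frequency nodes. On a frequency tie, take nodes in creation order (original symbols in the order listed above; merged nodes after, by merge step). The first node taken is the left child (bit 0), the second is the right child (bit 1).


Huffman tree construction:
Step 1: Merge E(2) + C(4) = 6
Step 2: Merge (E+C)(6) + H(8) = 14
Step 3: Merge ((E+C)+H)(14) + F(16) = 30
Read each symbol's code off the tree from the root (left child = 0, right child = 1).

Codes:
  H: 01 (length 2)
  E: 000 (length 3)
  C: 001 (length 3)
  F: 1 (length 1)
Average code length: 50/30 = 1.6667 bits/symbol


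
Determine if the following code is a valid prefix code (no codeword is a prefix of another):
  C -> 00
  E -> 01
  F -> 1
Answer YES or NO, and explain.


Checking each pair (does one codeword prefix another?):
  C='00' vs E='01': no prefix
  C='00' vs F='1': no prefix
  E='01' vs C='00': no prefix
  E='01' vs F='1': no prefix
  F='1' vs C='00': no prefix
  F='1' vs E='01': no prefix
No violation found over all pairs.

YES -- this is a valid prefix code. No codeword is a prefix of any other codeword.


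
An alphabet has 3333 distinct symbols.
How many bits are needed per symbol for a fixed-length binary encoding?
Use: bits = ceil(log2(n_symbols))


log2(3333) = 11.7026
Bracket: 2^11 = 2048 < 3333 <= 2^12 = 4096
So ceil(log2(3333)) = 12

bits = ceil(log2(3333)) = ceil(11.7026) = 12 bits


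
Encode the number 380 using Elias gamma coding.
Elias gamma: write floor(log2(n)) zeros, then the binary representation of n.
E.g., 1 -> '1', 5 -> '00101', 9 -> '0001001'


num_bits = floor(log2(380)) + 1 = 9
leading_zeros = num_bits - 1 = 8
binary(380) = 101111100

Elias gamma(380) = '00000000' + '101111100' = 00000000101111100 (17 bits)


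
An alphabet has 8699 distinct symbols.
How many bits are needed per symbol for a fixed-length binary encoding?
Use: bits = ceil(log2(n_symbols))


log2(8699) = 13.0866
Bracket: 2^13 = 8192 < 8699 <= 2^14 = 16384
So ceil(log2(8699)) = 14

bits = ceil(log2(8699)) = ceil(13.0866) = 14 bits


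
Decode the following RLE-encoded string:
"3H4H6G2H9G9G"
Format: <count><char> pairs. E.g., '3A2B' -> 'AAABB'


Expanding each <count><char> pair:
  3H -> 'HHH'
  4H -> 'HHHH'
  6G -> 'GGGGGG'
  2H -> 'HH'
  9G -> 'GGGGGGGGG'
  9G -> 'GGGGGGGGG'

Decoded = HHHHHHHGGGGGGHHGGGGGGGGGGGGGGGGGG


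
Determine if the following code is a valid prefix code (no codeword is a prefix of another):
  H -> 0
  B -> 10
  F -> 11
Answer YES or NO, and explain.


Checking each pair (does one codeword prefix another?):
  H='0' vs B='10': no prefix
  H='0' vs F='11': no prefix
  B='10' vs H='0': no prefix
  B='10' vs F='11': no prefix
  F='11' vs H='0': no prefix
  F='11' vs B='10': no prefix
No violation found over all pairs.

YES -- this is a valid prefix code. No codeword is a prefix of any other codeword.


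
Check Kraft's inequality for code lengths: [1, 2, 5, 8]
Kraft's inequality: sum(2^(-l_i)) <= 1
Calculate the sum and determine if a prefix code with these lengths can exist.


Sum = 2^(-1) + 2^(-2) + 2^(-5) + 2^(-8)
    = 0.5 + 0.25 + 0.03125 + 0.00390625
    = 201/256 = 0.78515625
Since 0.78515625 <= 1, Kraft's inequality IS satisfied.
A prefix code with these lengths CAN exist.

Kraft sum = 0.78515625. Satisfied.


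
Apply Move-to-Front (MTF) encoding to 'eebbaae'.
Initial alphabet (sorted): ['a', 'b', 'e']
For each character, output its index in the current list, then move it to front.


MTF encoding:
'e': index 2 in ['a', 'b', 'e'] -> ['e', 'a', 'b']
'e': index 0 in ['e', 'a', 'b'] -> ['e', 'a', 'b']
'b': index 2 in ['e', 'a', 'b'] -> ['b', 'e', 'a']
'b': index 0 in ['b', 'e', 'a'] -> ['b', 'e', 'a']
'a': index 2 in ['b', 'e', 'a'] -> ['a', 'b', 'e']
'a': index 0 in ['a', 'b', 'e'] -> ['a', 'b', 'e']
'e': index 2 in ['a', 'b', 'e'] -> ['e', 'a', 'b']


Output: [2, 0, 2, 0, 2, 0, 2]


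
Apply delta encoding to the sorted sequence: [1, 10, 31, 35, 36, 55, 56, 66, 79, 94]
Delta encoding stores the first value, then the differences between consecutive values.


First value: 1
Deltas:
  10 - 1 = 9
  31 - 10 = 21
  35 - 31 = 4
  36 - 35 = 1
  55 - 36 = 19
  56 - 55 = 1
  66 - 56 = 10
  79 - 66 = 13
  94 - 79 = 15


Delta encoded: [1, 9, 21, 4, 1, 19, 1, 10, 13, 15]


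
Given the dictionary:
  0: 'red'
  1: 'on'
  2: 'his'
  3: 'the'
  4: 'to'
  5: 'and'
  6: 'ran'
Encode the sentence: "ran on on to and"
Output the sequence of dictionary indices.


Look up each word in the dictionary:
  'ran' -> 6
  'on' -> 1
  'on' -> 1
  'to' -> 4
  'and' -> 5

Encoded: [6, 1, 1, 4, 5]


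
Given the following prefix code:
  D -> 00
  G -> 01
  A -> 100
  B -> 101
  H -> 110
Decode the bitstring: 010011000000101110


Decoding step by step:
Bits 01 -> G
Bits 00 -> D
Bits 110 -> H
Bits 00 -> D
Bits 00 -> D
Bits 01 -> G
Bits 01 -> G
Bits 110 -> H


Decoded message: GDHDDGGH


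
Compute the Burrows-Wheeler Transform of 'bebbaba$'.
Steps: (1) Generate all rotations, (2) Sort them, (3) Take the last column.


Rotations (sorted):
  0: $bebbaba -> last char: a
  1: a$bebbab -> last char: b
  2: aba$bebb -> last char: b
  3: ba$bebba -> last char: a
  4: baba$beb -> last char: b
  5: bbaba$be -> last char: e
  6: bebbaba$ -> last char: $
  7: ebbaba$b -> last char: b


BWT = abbabe$b


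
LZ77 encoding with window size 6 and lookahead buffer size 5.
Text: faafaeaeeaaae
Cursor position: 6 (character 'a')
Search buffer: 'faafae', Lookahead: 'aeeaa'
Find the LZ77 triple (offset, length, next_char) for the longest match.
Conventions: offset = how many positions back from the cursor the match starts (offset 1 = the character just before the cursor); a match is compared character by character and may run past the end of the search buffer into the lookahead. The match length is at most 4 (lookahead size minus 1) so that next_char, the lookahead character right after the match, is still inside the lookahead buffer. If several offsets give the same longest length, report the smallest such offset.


Try each offset into the search buffer:
  offset=1 (pos 5, char 'e'): match length 0
  offset=2 (pos 4, char 'a'): match length 2
  offset=3 (pos 3, char 'f'): match length 0
  offset=4 (pos 2, char 'a'): match length 1
  offset=5 (pos 1, char 'a'): match length 1
  offset=6 (pos 0, char 'f'): match length 0
Longest match has length 2 at offset 2.
next_char = character at position 6 + 2 = 8 -> 'e'

Best match: offset=2, length=2 (matching 'ae' starting at position 4)
LZ77 triple: (2, 2, 'e')


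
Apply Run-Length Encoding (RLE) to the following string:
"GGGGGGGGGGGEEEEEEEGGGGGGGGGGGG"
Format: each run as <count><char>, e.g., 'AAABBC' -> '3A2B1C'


Scanning runs left to right:
  i=0: run of 'G' x 11 -> '11G'
  i=11: run of 'E' x 7 -> '7E'
  i=18: run of 'G' x 12 -> '12G'

RLE = 11G7E12G


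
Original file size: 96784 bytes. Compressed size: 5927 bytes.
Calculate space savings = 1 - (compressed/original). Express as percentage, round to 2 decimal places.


ratio = compressed/original = 5927/96784 = 0.061239
savings = 1 - ratio = 1 - 0.061239 = 0.938761
as a percentage: 0.938761 * 100 = 93.88%

Space savings = 1 - 5927/96784 = 93.88%


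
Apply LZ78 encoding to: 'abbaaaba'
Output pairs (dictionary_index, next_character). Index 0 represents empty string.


LZ78 encoding steps:
Dictionary: {0: ''}
Step 1: w='' (idx 0), next='a' -> output (0, 'a'), add 'a' as idx 1
Step 2: w='' (idx 0), next='b' -> output (0, 'b'), add 'b' as idx 2
Step 3: w='b' (idx 2), next='a' -> output (2, 'a'), add 'ba' as idx 3
Step 4: w='a' (idx 1), next='a' -> output (1, 'a'), add 'aa' as idx 4
Step 5: w='ba' (idx 3), end of input -> output (3, '')


Encoded: [(0, 'a'), (0, 'b'), (2, 'a'), (1, 'a'), (3, '')]


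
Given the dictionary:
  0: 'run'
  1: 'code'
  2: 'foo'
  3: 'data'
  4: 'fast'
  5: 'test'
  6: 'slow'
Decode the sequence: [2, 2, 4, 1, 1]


Look up each index in the dictionary:
  2 -> 'foo'
  2 -> 'foo'
  4 -> 'fast'
  1 -> 'code'
  1 -> 'code'

Decoded: "foo foo fast code code"


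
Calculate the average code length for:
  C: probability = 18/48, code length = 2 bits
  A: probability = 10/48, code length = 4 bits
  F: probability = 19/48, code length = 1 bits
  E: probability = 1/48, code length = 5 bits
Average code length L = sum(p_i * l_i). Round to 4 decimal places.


Weighted contributions p_i * l_i:
  C: (18/48) * 2 = 36/48
  A: (10/48) * 4 = 40/48
  F: (19/48) * 1 = 19/48
  E: (1/48) * 5 = 5/48
Sum = (36 + 40 + 19 + 5)/48 = 100/48

L = 100/48 = 2.0833 bits/symbol


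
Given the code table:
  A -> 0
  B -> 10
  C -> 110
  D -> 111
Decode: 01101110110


Decoding:
0 -> A
110 -> C
111 -> D
0 -> A
110 -> C


Result: ACDAC


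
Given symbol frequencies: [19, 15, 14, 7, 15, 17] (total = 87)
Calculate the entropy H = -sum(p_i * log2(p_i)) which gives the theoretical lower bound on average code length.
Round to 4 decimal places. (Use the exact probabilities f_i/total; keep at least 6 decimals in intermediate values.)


Per-symbol terms -p_i * log2(p_i) with p_i = f_i/87:
  p = 19/87 = 0.218391: log2(p) = -2.195016, -p*log2(p) = 0.479371
  p = 15/87 = 0.172414: log2(p) = -2.536053, -p*log2(p) = 0.437251
  p = 14/87 = 0.160920: log2(p) = -2.635589, -p*log2(p) = 0.424118
  p = 7/87 = 0.080460: log2(p) = -3.635589, -p*log2(p) = 0.292519
  p = 15/87 = 0.172414: log2(p) = -2.536053, -p*log2(p) = 0.437251
  p = 17/87 = 0.195402: log2(p) = -2.355481, -p*log2(p) = 0.460266
H = 0.479371 + 0.437251 + 0.424118 + 0.292519 + 0.437251 + 0.460266 = 2.530776

H = 2.5308 bits/symbol


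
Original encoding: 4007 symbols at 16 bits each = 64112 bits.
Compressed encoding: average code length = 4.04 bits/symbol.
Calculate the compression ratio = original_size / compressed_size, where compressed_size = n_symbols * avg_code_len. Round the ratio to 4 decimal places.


original_size = n_symbols * orig_bits = 4007 * 16 = 64112 bits
compressed_size = n_symbols * avg_code_len = 4007 * 4.04 = 16188.28 bits
ratio = original_size / compressed_size = 64112 / 16188.28 = 3.9604

Compression ratio = 3.9604


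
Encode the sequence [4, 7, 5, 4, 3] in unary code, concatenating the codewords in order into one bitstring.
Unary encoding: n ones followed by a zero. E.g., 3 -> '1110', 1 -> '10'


Encode each number as n ones followed by a terminating 0:
  4 -> 11110 (5 bits)
  7 -> 11111110 (8 bits)
  5 -> 111110 (6 bits)
  4 -> 11110 (5 bits)
  3 -> 1110 (4 bits)
Total length = 5 + 8 + 6 + 5 + 4 = 28 bits.

Unary([4, 7, 5, 4, 3]) = 1111011111110111110111101110 (28 bits)


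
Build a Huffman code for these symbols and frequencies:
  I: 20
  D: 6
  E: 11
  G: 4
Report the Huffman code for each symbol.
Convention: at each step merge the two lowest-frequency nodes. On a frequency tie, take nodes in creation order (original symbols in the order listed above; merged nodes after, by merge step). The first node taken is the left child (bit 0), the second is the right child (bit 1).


Huffman tree construction:
Step 1: Merge G(4) + D(6) = 10
Step 2: Merge (G+D)(10) + E(11) = 21
Step 3: Merge I(20) + ((G+D)+E)(21) = 41
Read each symbol's code off the tree from the root (left child = 0, right child = 1).

Codes:
  I: 0 (length 1)
  D: 101 (length 3)
  E: 11 (length 2)
  G: 100 (length 3)
Average code length: 72/41 = 1.7561 bits/symbol


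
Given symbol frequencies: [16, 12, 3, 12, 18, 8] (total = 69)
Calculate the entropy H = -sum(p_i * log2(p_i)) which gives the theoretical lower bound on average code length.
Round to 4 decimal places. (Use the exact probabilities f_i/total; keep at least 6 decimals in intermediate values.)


Per-symbol terms -p_i * log2(p_i) with p_i = f_i/69:
  p = 16/69 = 0.231884: log2(p) = -2.108524, -p*log2(p) = 0.488933
  p = 12/69 = 0.173913: log2(p) = -2.523562, -p*log2(p) = 0.438880
  p = 3/69 = 0.043478: log2(p) = -4.523562, -p*log2(p) = 0.196677
  p = 12/69 = 0.173913: log2(p) = -2.523562, -p*log2(p) = 0.438880
  p = 18/69 = 0.260870: log2(p) = -1.938599, -p*log2(p) = 0.505722
  p = 8/69 = 0.115942: log2(p) = -3.108524, -p*log2(p) = 0.360409
H = 0.488933 + 0.438880 + 0.196677 + 0.438880 + 0.505722 + 0.360409 = 2.429501

H = 2.4295 bits/symbol


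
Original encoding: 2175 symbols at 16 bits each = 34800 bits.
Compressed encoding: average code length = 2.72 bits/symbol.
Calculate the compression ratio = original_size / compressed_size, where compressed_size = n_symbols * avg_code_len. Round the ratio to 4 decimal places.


original_size = n_symbols * orig_bits = 2175 * 16 = 34800 bits
compressed_size = n_symbols * avg_code_len = 2175 * 2.72 = 5916.0 bits
ratio = original_size / compressed_size = 34800 / 5916.0 = 5.8824

Compression ratio = 5.8824


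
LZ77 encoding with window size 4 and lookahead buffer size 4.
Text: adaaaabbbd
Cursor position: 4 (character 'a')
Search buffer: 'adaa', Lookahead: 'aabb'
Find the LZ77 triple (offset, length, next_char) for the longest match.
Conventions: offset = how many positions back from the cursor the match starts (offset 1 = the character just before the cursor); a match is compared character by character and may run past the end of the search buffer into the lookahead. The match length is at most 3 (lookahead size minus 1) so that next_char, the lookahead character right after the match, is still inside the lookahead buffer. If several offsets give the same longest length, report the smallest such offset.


Try each offset into the search buffer:
  offset=1 (pos 3, char 'a'): match length 2
  offset=2 (pos 2, char 'a'): match length 2
  offset=3 (pos 1, char 'd'): match length 0
  offset=4 (pos 0, char 'a'): match length 1
Longest match has length 2, found at offsets 1, 2; take the smallest, offset 1.
next_char = character at position 4 + 2 = 6 -> 'b'

Best match: offset=1, length=2 (matching 'aa' starting at position 3)
LZ77 triple: (1, 2, 'b')


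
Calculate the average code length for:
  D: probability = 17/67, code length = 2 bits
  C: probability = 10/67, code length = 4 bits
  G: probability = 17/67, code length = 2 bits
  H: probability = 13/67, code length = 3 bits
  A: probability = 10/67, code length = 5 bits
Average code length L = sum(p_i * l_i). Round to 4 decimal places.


Weighted contributions p_i * l_i:
  D: (17/67) * 2 = 34/67
  C: (10/67) * 4 = 40/67
  G: (17/67) * 2 = 34/67
  H: (13/67) * 3 = 39/67
  A: (10/67) * 5 = 50/67
Sum = (34 + 40 + 34 + 39 + 50)/67 = 197/67

L = 197/67 = 2.9403 bits/symbol


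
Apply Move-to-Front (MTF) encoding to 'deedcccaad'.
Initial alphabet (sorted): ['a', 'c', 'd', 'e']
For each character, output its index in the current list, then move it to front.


MTF encoding:
'd': index 2 in ['a', 'c', 'd', 'e'] -> ['d', 'a', 'c', 'e']
'e': index 3 in ['d', 'a', 'c', 'e'] -> ['e', 'd', 'a', 'c']
'e': index 0 in ['e', 'd', 'a', 'c'] -> ['e', 'd', 'a', 'c']
'd': index 1 in ['e', 'd', 'a', 'c'] -> ['d', 'e', 'a', 'c']
'c': index 3 in ['d', 'e', 'a', 'c'] -> ['c', 'd', 'e', 'a']
'c': index 0 in ['c', 'd', 'e', 'a'] -> ['c', 'd', 'e', 'a']
'c': index 0 in ['c', 'd', 'e', 'a'] -> ['c', 'd', 'e', 'a']
'a': index 3 in ['c', 'd', 'e', 'a'] -> ['a', 'c', 'd', 'e']
'a': index 0 in ['a', 'c', 'd', 'e'] -> ['a', 'c', 'd', 'e']
'd': index 2 in ['a', 'c', 'd', 'e'] -> ['d', 'a', 'c', 'e']


Output: [2, 3, 0, 1, 3, 0, 0, 3, 0, 2]


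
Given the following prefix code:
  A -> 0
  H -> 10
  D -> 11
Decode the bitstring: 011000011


Decoding step by step:
Bits 0 -> A
Bits 11 -> D
Bits 0 -> A
Bits 0 -> A
Bits 0 -> A
Bits 0 -> A
Bits 11 -> D


Decoded message: ADAAAAD


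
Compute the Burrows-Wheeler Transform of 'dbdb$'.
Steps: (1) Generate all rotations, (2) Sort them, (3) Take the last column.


Rotations (sorted):
  0: $dbdb -> last char: b
  1: b$dbd -> last char: d
  2: bdb$d -> last char: d
  3: db$db -> last char: b
  4: dbdb$ -> last char: $


BWT = bddb$


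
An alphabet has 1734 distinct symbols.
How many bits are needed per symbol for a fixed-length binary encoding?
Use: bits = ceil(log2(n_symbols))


log2(1734) = 10.7599
Bracket: 2^10 = 1024 < 1734 <= 2^11 = 2048
So ceil(log2(1734)) = 11

bits = ceil(log2(1734)) = ceil(10.7599) = 11 bits


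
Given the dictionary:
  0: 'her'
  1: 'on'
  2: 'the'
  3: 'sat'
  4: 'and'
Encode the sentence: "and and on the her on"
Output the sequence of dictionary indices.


Look up each word in the dictionary:
  'and' -> 4
  'and' -> 4
  'on' -> 1
  'the' -> 2
  'her' -> 0
  'on' -> 1

Encoded: [4, 4, 1, 2, 0, 1]


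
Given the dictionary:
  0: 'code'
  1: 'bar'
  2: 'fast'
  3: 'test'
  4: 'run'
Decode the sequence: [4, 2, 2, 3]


Look up each index in the dictionary:
  4 -> 'run'
  2 -> 'fast'
  2 -> 'fast'
  3 -> 'test'

Decoded: "run fast fast test"


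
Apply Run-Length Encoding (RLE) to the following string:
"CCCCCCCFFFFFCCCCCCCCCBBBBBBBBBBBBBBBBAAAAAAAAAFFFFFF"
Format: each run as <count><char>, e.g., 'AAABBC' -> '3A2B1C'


Scanning runs left to right:
  i=0: run of 'C' x 7 -> '7C'
  i=7: run of 'F' x 5 -> '5F'
  i=12: run of 'C' x 9 -> '9C'
  i=21: run of 'B' x 16 -> '16B'
  i=37: run of 'A' x 9 -> '9A'
  i=46: run of 'F' x 6 -> '6F'

RLE = 7C5F9C16B9A6F


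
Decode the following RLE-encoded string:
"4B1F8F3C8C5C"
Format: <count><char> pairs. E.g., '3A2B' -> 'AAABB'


Expanding each <count><char> pair:
  4B -> 'BBBB'
  1F -> 'F'
  8F -> 'FFFFFFFF'
  3C -> 'CCC'
  8C -> 'CCCCCCCC'
  5C -> 'CCCCC'

Decoded = BBBBFFFFFFFFFCCCCCCCCCCCCCCCC


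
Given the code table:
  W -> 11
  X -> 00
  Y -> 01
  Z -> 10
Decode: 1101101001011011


Decoding:
11 -> W
01 -> Y
10 -> Z
10 -> Z
01 -> Y
01 -> Y
10 -> Z
11 -> W


Result: WYZZYYZW


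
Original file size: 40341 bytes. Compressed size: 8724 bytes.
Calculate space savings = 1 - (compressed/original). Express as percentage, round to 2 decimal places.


ratio = compressed/original = 8724/40341 = 0.216256
savings = 1 - ratio = 1 - 0.216256 = 0.783744
as a percentage: 0.783744 * 100 = 78.37%

Space savings = 1 - 8724/40341 = 78.37%


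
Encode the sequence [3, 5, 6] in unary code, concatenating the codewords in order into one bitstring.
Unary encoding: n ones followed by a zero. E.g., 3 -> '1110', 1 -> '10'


Encode each number as n ones followed by a terminating 0:
  3 -> 1110 (4 bits)
  5 -> 111110 (6 bits)
  6 -> 1111110 (7 bits)
Total length = 4 + 6 + 7 = 17 bits.

Unary([3, 5, 6]) = 11101111101111110 (17 bits)


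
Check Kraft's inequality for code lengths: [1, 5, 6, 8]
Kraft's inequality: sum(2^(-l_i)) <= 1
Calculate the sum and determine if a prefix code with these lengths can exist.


Sum = 2^(-1) + 2^(-5) + 2^(-6) + 2^(-8)
    = 0.5 + 0.03125 + 0.015625 + 0.00390625
    = 141/256 = 0.55078125
Since 0.55078125 <= 1, Kraft's inequality IS satisfied.
A prefix code with these lengths CAN exist.

Kraft sum = 0.55078125. Satisfied.


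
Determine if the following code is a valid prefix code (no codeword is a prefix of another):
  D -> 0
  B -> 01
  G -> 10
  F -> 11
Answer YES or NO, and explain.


Checking each pair (does one codeword prefix another?):
  D='0' vs B='01': prefix -- VIOLATION

NO -- this is NOT a valid prefix code. D (0) is a prefix of B (01).


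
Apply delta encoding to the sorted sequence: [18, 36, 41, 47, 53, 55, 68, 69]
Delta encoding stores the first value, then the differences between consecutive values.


First value: 18
Deltas:
  36 - 18 = 18
  41 - 36 = 5
  47 - 41 = 6
  53 - 47 = 6
  55 - 53 = 2
  68 - 55 = 13
  69 - 68 = 1


Delta encoded: [18, 18, 5, 6, 6, 2, 13, 1]


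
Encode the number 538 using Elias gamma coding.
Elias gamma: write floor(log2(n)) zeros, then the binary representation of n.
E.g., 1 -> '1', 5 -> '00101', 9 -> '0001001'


num_bits = floor(log2(538)) + 1 = 10
leading_zeros = num_bits - 1 = 9
binary(538) = 1000011010

Elias gamma(538) = '000000000' + '1000011010' = 0000000001000011010 (19 bits)


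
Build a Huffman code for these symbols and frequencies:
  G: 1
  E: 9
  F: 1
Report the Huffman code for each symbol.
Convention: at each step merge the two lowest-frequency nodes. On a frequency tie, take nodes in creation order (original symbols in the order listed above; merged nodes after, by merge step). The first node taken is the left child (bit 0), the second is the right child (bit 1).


Huffman tree construction:
Step 1: Merge G(1) + F(1) = 2
Step 2: Merge (G+F)(2) + E(9) = 11
Read each symbol's code off the tree from the root (left child = 0, right child = 1).

Codes:
  G: 00 (length 2)
  E: 1 (length 1)
  F: 01 (length 2)
Average code length: 13/11 = 1.1818 bits/symbol


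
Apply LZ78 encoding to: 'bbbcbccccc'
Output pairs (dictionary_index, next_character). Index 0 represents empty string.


LZ78 encoding steps:
Dictionary: {0: ''}
Step 1: w='' (idx 0), next='b' -> output (0, 'b'), add 'b' as idx 1
Step 2: w='b' (idx 1), next='b' -> output (1, 'b'), add 'bb' as idx 2
Step 3: w='' (idx 0), next='c' -> output (0, 'c'), add 'c' as idx 3
Step 4: w='b' (idx 1), next='c' -> output (1, 'c'), add 'bc' as idx 4
Step 5: w='c' (idx 3), next='c' -> output (3, 'c'), add 'cc' as idx 5
Step 6: w='cc' (idx 5), end of input -> output (5, '')


Encoded: [(0, 'b'), (1, 'b'), (0, 'c'), (1, 'c'), (3, 'c'), (5, '')]


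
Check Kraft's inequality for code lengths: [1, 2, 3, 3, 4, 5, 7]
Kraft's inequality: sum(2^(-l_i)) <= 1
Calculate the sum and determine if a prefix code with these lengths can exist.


Sum = 2^(-1) + 2^(-2) + 2^(-3) + 2^(-3) + 2^(-4) + 2^(-5) + 2^(-7)
    = 0.5 + 0.25 + 0.125 + 0.125 + 0.0625 + 0.03125 + 0.0078125
    = 141/128 = 1.1015625
Since 1.1015625 > 1, Kraft's inequality is NOT satisfied.
A prefix code with these lengths CANNOT exist.

Kraft sum = 1.1015625. Not satisfied.


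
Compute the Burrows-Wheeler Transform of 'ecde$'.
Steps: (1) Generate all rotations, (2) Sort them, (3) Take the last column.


Rotations (sorted):
  0: $ecde -> last char: e
  1: cde$e -> last char: e
  2: de$ec -> last char: c
  3: e$ecd -> last char: d
  4: ecde$ -> last char: $


BWT = eecd$


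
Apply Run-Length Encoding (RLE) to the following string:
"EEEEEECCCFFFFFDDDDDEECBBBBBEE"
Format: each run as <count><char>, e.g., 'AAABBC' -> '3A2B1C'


Scanning runs left to right:
  i=0: run of 'E' x 6 -> '6E'
  i=6: run of 'C' x 3 -> '3C'
  i=9: run of 'F' x 5 -> '5F'
  i=14: run of 'D' x 5 -> '5D'
  i=19: run of 'E' x 2 -> '2E'
  i=21: run of 'C' x 1 -> '1C'
  i=22: run of 'B' x 5 -> '5B'
  i=27: run of 'E' x 2 -> '2E'

RLE = 6E3C5F5D2E1C5B2E


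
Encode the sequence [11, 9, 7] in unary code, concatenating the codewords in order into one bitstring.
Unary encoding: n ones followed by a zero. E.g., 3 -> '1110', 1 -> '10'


Encode each number as n ones followed by a terminating 0:
  11 -> 111111111110 (12 bits)
  9 -> 1111111110 (10 bits)
  7 -> 11111110 (8 bits)
Total length = 12 + 10 + 8 = 30 bits.

Unary([11, 9, 7]) = 111111111110111111111011111110 (30 bits)


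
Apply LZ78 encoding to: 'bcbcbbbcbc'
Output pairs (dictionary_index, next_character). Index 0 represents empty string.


LZ78 encoding steps:
Dictionary: {0: ''}
Step 1: w='' (idx 0), next='b' -> output (0, 'b'), add 'b' as idx 1
Step 2: w='' (idx 0), next='c' -> output (0, 'c'), add 'c' as idx 2
Step 3: w='b' (idx 1), next='c' -> output (1, 'c'), add 'bc' as idx 3
Step 4: w='b' (idx 1), next='b' -> output (1, 'b'), add 'bb' as idx 4
Step 5: w='bc' (idx 3), next='b' -> output (3, 'b'), add 'bcb' as idx 5
Step 6: w='c' (idx 2), end of input -> output (2, '')


Encoded: [(0, 'b'), (0, 'c'), (1, 'c'), (1, 'b'), (3, 'b'), (2, '')]


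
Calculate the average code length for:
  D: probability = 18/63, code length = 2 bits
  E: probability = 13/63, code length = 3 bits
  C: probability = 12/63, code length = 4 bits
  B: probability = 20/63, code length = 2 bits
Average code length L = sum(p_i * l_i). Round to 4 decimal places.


Weighted contributions p_i * l_i:
  D: (18/63) * 2 = 36/63
  E: (13/63) * 3 = 39/63
  C: (12/63) * 4 = 48/63
  B: (20/63) * 2 = 40/63
Sum = (36 + 39 + 48 + 40)/63 = 163/63

L = 163/63 = 2.5873 bits/symbol


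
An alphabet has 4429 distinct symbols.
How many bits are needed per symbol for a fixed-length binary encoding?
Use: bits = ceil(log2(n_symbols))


log2(4429) = 12.1128
Bracket: 2^12 = 4096 < 4429 <= 2^13 = 8192
So ceil(log2(4429)) = 13

bits = ceil(log2(4429)) = ceil(12.1128) = 13 bits


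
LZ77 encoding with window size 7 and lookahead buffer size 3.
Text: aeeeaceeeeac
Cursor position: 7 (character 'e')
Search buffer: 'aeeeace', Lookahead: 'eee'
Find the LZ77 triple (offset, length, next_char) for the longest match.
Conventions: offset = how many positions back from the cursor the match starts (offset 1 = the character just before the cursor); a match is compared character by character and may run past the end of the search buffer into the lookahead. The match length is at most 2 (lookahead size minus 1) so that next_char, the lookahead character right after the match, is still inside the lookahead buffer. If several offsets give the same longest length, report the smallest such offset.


Try each offset into the search buffer:
  offset=1 (pos 6, char 'e'): match length 2
  offset=2 (pos 5, char 'c'): match length 0
  offset=3 (pos 4, char 'a'): match length 0
  offset=4 (pos 3, char 'e'): match length 1
  offset=5 (pos 2, char 'e'): match length 2
  offset=6 (pos 1, char 'e'): match length 2
  offset=7 (pos 0, char 'a'): match length 0
Longest match has length 2, found at offsets 1, 5, 6; take the smallest, offset 1.
next_char = character at position 7 + 2 = 9 -> 'e'

Best match: offset=1, length=2 (matching 'ee' starting at position 6)
LZ77 triple: (1, 2, 'e')


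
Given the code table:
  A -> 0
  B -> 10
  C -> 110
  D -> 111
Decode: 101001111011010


Decoding:
10 -> B
10 -> B
0 -> A
111 -> D
10 -> B
110 -> C
10 -> B


Result: BBADBCB


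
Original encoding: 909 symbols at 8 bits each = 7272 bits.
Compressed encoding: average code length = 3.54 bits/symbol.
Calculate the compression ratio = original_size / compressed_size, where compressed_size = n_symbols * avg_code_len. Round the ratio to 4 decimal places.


original_size = n_symbols * orig_bits = 909 * 8 = 7272 bits
compressed_size = n_symbols * avg_code_len = 909 * 3.54 = 3217.86 bits
ratio = original_size / compressed_size = 7272 / 3217.86 = 2.2599

Compression ratio = 2.2599


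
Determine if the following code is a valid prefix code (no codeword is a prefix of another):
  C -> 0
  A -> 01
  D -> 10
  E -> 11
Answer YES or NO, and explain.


Checking each pair (does one codeword prefix another?):
  C='0' vs A='01': prefix -- VIOLATION

NO -- this is NOT a valid prefix code. C (0) is a prefix of A (01).


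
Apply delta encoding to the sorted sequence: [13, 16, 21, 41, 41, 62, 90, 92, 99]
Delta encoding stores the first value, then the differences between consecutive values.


First value: 13
Deltas:
  16 - 13 = 3
  21 - 16 = 5
  41 - 21 = 20
  41 - 41 = 0
  62 - 41 = 21
  90 - 62 = 28
  92 - 90 = 2
  99 - 92 = 7


Delta encoded: [13, 3, 5, 20, 0, 21, 28, 2, 7]


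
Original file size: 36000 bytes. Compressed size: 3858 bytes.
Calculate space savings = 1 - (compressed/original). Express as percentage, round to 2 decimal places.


ratio = compressed/original = 3858/36000 = 0.107167
savings = 1 - ratio = 1 - 0.107167 = 0.892833
as a percentage: 0.892833 * 100 = 89.28%

Space savings = 1 - 3858/36000 = 89.28%


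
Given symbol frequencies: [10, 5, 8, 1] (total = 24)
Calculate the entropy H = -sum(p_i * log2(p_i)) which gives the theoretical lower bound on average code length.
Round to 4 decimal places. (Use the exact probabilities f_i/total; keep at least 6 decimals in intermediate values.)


Per-symbol terms -p_i * log2(p_i) with p_i = f_i/24:
  p = 10/24 = 0.416667: log2(p) = -1.263034, -p*log2(p) = 0.526264
  p = 5/24 = 0.208333: log2(p) = -2.263034, -p*log2(p) = 0.471466
  p = 8/24 = 0.333333: log2(p) = -1.584963, -p*log2(p) = 0.528321
  p = 1/24 = 0.041667: log2(p) = -4.584963, -p*log2(p) = 0.191040
H = 0.526264 + 0.471466 + 0.528321 + 0.191040 = 1.717091

H = 1.7171 bits/symbol


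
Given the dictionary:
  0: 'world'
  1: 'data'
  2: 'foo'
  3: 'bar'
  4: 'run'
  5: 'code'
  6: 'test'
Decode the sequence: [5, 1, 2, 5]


Look up each index in the dictionary:
  5 -> 'code'
  1 -> 'data'
  2 -> 'foo'
  5 -> 'code'

Decoded: "code data foo code"


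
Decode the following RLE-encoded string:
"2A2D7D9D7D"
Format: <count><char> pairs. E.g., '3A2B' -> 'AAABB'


Expanding each <count><char> pair:
  2A -> 'AA'
  2D -> 'DD'
  7D -> 'DDDDDDD'
  9D -> 'DDDDDDDDD'
  7D -> 'DDDDDDD'

Decoded = AADDDDDDDDDDDDDDDDDDDDDDDDD


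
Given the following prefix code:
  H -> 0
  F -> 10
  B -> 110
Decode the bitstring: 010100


Decoding step by step:
Bits 0 -> H
Bits 10 -> F
Bits 10 -> F
Bits 0 -> H


Decoded message: HFFH


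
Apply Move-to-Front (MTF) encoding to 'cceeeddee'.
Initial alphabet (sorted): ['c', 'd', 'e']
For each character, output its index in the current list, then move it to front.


MTF encoding:
'c': index 0 in ['c', 'd', 'e'] -> ['c', 'd', 'e']
'c': index 0 in ['c', 'd', 'e'] -> ['c', 'd', 'e']
'e': index 2 in ['c', 'd', 'e'] -> ['e', 'c', 'd']
'e': index 0 in ['e', 'c', 'd'] -> ['e', 'c', 'd']
'e': index 0 in ['e', 'c', 'd'] -> ['e', 'c', 'd']
'd': index 2 in ['e', 'c', 'd'] -> ['d', 'e', 'c']
'd': index 0 in ['d', 'e', 'c'] -> ['d', 'e', 'c']
'e': index 1 in ['d', 'e', 'c'] -> ['e', 'd', 'c']
'e': index 0 in ['e', 'd', 'c'] -> ['e', 'd', 'c']


Output: [0, 0, 2, 0, 0, 2, 0, 1, 0]


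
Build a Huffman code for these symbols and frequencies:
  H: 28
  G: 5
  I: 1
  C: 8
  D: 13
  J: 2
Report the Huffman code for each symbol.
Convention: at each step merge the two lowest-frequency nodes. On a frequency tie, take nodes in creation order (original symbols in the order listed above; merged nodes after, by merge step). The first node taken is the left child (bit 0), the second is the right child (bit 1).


Huffman tree construction:
Step 1: Merge I(1) + J(2) = 3
Step 2: Merge (I+J)(3) + G(5) = 8
Step 3: Merge C(8) + ((I+J)+G)(8) = 16
Step 4: Merge D(13) + (C+((I+J)+G))(16) = 29
Step 5: Merge H(28) + (D+(C+((I+J)+G)))(29) = 57
Read each symbol's code off the tree from the root (left child = 0, right child = 1).

Codes:
  H: 0 (length 1)
  G: 1111 (length 4)
  I: 11100 (length 5)
  C: 110 (length 3)
  D: 10 (length 2)
  J: 11101 (length 5)
Average code length: 113/57 = 1.9825 bits/symbol


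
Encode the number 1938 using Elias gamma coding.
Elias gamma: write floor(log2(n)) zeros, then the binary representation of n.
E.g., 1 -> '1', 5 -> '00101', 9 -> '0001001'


num_bits = floor(log2(1938)) + 1 = 11
leading_zeros = num_bits - 1 = 10
binary(1938) = 11110010010

Elias gamma(1938) = '0000000000' + '11110010010' = 000000000011110010010 (21 bits)


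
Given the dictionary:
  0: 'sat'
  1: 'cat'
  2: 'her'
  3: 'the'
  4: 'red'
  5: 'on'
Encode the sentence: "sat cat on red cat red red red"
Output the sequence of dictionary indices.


Look up each word in the dictionary:
  'sat' -> 0
  'cat' -> 1
  'on' -> 5
  'red' -> 4
  'cat' -> 1
  'red' -> 4
  'red' -> 4
  'red' -> 4

Encoded: [0, 1, 5, 4, 1, 4, 4, 4]


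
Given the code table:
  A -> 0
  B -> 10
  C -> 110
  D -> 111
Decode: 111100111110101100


Decoding:
111 -> D
10 -> B
0 -> A
111 -> D
110 -> C
10 -> B
110 -> C
0 -> A


Result: DBADCBCA


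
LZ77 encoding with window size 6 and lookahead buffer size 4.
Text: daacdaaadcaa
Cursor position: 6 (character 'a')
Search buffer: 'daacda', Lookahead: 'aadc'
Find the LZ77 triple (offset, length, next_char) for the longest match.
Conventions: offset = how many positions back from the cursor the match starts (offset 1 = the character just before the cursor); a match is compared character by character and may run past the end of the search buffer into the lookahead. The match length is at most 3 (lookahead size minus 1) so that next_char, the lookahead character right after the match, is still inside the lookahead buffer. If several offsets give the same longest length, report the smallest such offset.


Try each offset into the search buffer:
  offset=1 (pos 5, char 'a'): match length 2
  offset=2 (pos 4, char 'd'): match length 0
  offset=3 (pos 3, char 'c'): match length 0
  offset=4 (pos 2, char 'a'): match length 1
  offset=5 (pos 1, char 'a'): match length 2
  offset=6 (pos 0, char 'd'): match length 0
Longest match has length 2, found at offsets 1, 5; take the smallest, offset 1.
next_char = character at position 6 + 2 = 8 -> 'd'

Best match: offset=1, length=2 (matching 'aa' starting at position 5)
LZ77 triple: (1, 2, 'd')
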